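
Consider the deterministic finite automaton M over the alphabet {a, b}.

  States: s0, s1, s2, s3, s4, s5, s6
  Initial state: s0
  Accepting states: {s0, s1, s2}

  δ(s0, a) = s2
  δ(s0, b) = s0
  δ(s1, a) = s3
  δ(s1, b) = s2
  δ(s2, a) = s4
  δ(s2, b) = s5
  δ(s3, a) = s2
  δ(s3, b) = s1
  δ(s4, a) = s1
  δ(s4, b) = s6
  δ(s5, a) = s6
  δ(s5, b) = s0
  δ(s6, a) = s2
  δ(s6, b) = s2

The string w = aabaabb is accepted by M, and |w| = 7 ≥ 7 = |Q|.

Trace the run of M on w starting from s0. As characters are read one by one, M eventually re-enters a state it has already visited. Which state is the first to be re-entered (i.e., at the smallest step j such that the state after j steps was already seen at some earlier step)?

Run of M on w = a a b a a b b:
  step 0: s0  (start)
  step 1: s2  (read a: s0→s2)
  step 2: s4  (read a: s2→s4)
  step 3: s6  (read b: s4→s6)
  step 4: s2  (read a: s6→s2)   ← first repeat (s2 seen earlier)
  step 5: s4  (read a: s2→s4)
  step 6: s6  (read b: s4→s6)
  step 7: s2  (read b: s6→s2)

The earliest repeat is at step j = 4: M is in s2, which it already visited at step i = 1.
Since M has 7 states, any run of length ≥ 7 visits 7+1 states, so by pigeonhole some state repeats within the first 7 steps — that repeat gives the pumpable loop.

s2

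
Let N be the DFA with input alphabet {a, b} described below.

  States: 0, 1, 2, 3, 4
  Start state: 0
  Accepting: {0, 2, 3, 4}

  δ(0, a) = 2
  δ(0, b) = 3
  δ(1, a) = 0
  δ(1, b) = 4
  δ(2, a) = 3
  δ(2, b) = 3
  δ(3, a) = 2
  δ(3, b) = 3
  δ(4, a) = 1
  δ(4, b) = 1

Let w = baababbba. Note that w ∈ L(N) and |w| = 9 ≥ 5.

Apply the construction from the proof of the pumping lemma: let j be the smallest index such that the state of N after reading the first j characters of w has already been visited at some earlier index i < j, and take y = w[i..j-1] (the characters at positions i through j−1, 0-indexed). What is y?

aa

Run of N on w = b a a b a b b b a:
  step 0: 0  (start)
  step 1: 3  (read b: 0→3)
  step 2: 2  (read a: 3→2)
  step 3: 3  (read a: 2→3)   ← first repeat (3 seen earlier)
  step 4: 3  (read b: 3→3)
  step 5: 2  (read a: 3→2)
  step 6: 3  (read b: 2→3)
  step 7: 3  (read b: 3→3)
  step 8: 3  (read b: 3→3)
  step 9: 2  (read a: 3→2)

So i = 1, j = 3, giving x = w[0:1] = b, y = w[1:3] = aa, z = w[3:9] = babbba.
Check: |xy| = 3 ≤ 5 and |y| = 2 ≥ 1. Reading y takes N from 3 back to 3, so every xyⁱz is accepted.
Pumping length from the standard proof: p = 5 (the number of states). The repeated state found above gives |xy| = j ≤ 5 and |y| = j − i ≥ 1.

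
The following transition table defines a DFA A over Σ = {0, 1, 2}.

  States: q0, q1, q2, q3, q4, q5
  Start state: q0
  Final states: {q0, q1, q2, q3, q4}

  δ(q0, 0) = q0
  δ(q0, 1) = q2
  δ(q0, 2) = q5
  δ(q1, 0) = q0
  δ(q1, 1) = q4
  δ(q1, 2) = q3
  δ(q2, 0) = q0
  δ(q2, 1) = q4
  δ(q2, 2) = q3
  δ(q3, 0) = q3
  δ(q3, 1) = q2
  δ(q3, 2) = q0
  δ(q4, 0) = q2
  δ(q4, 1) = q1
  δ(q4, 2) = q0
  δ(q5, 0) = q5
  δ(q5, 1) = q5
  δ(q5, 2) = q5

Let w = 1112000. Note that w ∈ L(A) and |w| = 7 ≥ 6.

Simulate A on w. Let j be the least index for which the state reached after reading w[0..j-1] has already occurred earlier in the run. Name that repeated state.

State sequence: q0 -1-> q2 -1-> q4 -1-> q1 -2-> q3 -0-> q3 -0-> q3 -0-> q3
First repeat at step 5: q3 was already visited.

The earliest repeat is at step j = 5: A is in q3, which it already visited at step i = 4.
With |Q| = 6, pigeonhole forces a state repeat no later than step 6; the substring read between the first and second visits to that state can be pumped.

q3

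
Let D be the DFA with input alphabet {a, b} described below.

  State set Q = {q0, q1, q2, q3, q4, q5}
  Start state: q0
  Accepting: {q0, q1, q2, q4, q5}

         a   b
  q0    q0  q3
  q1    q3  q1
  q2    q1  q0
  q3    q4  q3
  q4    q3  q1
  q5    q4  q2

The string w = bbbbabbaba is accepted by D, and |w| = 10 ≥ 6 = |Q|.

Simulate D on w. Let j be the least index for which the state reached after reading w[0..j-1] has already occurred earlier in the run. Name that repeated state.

q3

State sequence: q0 -b-> q3 -b-> q3 -b-> q3 -b-> q3 -a-> q4 -b-> q1 -b-> q1 -a-> q3 -b-> q3 -a-> q4
First repeat at step 2: q3 was already visited.

The earliest repeat is at step j = 2: D is in q3, which it already visited at step i = 1.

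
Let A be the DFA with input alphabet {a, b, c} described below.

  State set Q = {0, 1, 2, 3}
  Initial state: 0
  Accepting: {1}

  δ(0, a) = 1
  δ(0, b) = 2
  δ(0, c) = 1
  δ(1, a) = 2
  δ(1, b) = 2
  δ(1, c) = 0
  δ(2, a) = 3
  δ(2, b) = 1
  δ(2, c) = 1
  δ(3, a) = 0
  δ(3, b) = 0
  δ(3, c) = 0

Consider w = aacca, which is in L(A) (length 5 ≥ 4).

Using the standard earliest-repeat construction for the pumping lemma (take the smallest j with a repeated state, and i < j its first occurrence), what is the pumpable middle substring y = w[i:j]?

ac

Run of A on w = a a c c a:
  step 0: 0  (start)
  step 1: 1  (read a: 0→1)
  step 2: 2  (read a: 1→2)
  step 3: 1  (read c: 2→1)   ← first repeat (1 seen earlier)
  step 4: 0  (read c: 1→0)
  step 5: 1  (read a: 0→1)

So i = 1, j = 3, giving x = w[0:1] = a, y = w[1:3] = ac, z = w[3:5] = ca.
Check: |xy| = 3 ≤ 4 and |y| = 2 ≥ 1. Reading y takes A from 1 back to 1, so every xyⁱz is accepted.
The DFA has 4 states, so the proof of the pumping lemma guarantees a repeated state among the first 4+1 visited; the segment between the two visits is the pumpable y.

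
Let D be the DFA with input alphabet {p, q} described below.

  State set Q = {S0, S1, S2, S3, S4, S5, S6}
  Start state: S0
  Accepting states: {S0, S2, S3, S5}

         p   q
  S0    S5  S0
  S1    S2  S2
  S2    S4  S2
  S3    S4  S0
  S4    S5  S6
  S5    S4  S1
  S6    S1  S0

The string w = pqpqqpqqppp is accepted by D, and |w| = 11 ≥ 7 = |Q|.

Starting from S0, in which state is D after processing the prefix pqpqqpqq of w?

Run of D on the first 8 characters of w = p q p q q p q q:
  step 0: S0  (start)
  step 1: S5  (read p: S0→S5)
  step 2: S1  (read q: S5→S1)
  step 3: S2  (read p: S1→S2)
  step 4: S2  (read q: S2→S2)
  step 5: S2  (read q: S2→S2)
  step 6: S4  (read p: S2→S4)
  step 7: S6  (read q: S4→S6)
  step 8: S0  (read q: S6→S0)

After reading 8 characters, D is in state S0.

S0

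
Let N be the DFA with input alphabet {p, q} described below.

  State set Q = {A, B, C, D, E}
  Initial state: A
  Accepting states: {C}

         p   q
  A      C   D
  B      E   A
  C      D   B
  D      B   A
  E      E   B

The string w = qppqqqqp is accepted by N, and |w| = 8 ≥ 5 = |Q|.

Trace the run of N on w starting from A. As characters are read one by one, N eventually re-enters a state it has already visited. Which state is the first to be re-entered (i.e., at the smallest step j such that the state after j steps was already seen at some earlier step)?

B

State sequence: A -q-> D -p-> B -p-> E -q-> B -q-> A -q-> D -q-> A -p-> C
First repeat at step 4: B was already visited.

The earliest repeat is at step j = 4: N is in B, which it already visited at step i = 2.
Since N has 5 states, any run of length ≥ 5 visits 5+1 states, so by pigeonhole some state repeats within the first 5 steps — that repeat gives the pumpable loop.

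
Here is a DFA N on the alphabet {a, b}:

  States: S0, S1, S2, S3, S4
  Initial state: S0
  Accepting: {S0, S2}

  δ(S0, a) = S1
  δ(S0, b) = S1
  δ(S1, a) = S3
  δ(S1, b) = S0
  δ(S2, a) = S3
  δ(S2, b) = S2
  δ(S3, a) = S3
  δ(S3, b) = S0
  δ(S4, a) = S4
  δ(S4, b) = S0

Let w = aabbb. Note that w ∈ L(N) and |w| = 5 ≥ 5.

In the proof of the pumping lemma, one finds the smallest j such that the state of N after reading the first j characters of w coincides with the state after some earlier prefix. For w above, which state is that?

State sequence: S0 -a-> S1 -a-> S3 -b-> S0 -b-> S1 -b-> S0
First repeat at step 3: S0 was already visited.

The earliest repeat is at step j = 3: N is in S0, which it already visited at step i = 0.
Since N has 5 states, any run of length ≥ 5 visits 5+1 states, so by pigeonhole some state repeats within the first 5 steps — that repeat gives the pumpable loop.

S0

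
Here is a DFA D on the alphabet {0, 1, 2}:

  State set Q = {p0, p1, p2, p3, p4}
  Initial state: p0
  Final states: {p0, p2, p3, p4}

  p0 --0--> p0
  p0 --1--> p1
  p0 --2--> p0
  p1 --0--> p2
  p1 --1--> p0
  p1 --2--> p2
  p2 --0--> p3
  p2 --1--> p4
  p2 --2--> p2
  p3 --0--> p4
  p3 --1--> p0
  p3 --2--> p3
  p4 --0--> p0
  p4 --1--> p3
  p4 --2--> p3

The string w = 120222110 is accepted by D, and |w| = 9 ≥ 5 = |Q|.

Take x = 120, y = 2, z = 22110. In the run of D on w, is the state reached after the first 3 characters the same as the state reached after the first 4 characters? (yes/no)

yes

State sequence: p0 -1-> p1 -2-> p2 -0-> p3 -2-> p3

After x (step 3): p3. After xy (step 4): p3.
They match, so y = 2 drives D around a cycle from p3 back to itself; pumping y any number of times keeps D in p3 before reading z, and xyⁱz ∈ L(D) for every i ≥ 0.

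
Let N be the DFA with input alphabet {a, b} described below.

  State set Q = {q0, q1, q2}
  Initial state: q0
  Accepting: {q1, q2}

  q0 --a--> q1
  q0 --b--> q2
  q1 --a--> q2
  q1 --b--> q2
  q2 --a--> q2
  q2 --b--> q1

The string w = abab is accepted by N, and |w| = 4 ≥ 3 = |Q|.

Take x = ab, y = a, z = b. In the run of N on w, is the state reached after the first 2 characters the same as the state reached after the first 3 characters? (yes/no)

Run of N on the first 3 characters of w = a b a:
  step 0: q0  (start)
  step 1: q1  (read a: q0→q1)
  step 2: q2  (read b: q1→q2)
  step 3: q2  (read a: q2→q2)

After x (step 2): q2. After xy (step 3): q2.
They match, so y = a drives N around a cycle from q2 back to itself; pumping y any number of times keeps N in q2 before reading z, and xyⁱz ∈ L(N) for every i ≥ 0.

yes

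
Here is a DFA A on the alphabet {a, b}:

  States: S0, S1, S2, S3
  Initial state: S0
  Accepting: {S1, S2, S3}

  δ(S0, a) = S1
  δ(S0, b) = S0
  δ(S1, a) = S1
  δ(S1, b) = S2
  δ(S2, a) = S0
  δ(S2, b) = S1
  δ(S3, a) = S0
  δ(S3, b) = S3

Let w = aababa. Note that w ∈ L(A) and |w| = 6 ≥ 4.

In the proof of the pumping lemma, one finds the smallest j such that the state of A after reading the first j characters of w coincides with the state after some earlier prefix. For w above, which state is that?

State sequence: S0 -a-> S1 -a-> S1 -b-> S2 -a-> S0 -b-> S0 -a-> S1
First repeat at step 2: S1 was already visited.

The earliest repeat is at step j = 2: A is in S1, which it already visited at step i = 1.
With |Q| = 4, pigeonhole forces a state repeat no later than step 4; the substring read between the first and second visits to that state can be pumped.

S1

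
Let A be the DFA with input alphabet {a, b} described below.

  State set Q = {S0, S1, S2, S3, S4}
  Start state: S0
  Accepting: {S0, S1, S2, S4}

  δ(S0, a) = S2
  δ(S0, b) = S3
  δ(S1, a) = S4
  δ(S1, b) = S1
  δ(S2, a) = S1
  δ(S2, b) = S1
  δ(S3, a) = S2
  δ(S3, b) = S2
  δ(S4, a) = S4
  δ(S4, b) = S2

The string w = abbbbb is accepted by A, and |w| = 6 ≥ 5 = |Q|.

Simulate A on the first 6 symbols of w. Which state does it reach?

Run of A on the first 6 characters of w = a b b b b b:
  step 0: S0  (start)
  step 1: S2  (read a: S0→S2)
  step 2: S1  (read b: S2→S1)
  step 3: S1  (read b: S1→S1)
  step 4: S1  (read b: S1→S1)
  step 5: S1  (read b: S1→S1)
  step 6: S1  (read b: S1→S1)

After reading 6 characters, A is in state S1.

S1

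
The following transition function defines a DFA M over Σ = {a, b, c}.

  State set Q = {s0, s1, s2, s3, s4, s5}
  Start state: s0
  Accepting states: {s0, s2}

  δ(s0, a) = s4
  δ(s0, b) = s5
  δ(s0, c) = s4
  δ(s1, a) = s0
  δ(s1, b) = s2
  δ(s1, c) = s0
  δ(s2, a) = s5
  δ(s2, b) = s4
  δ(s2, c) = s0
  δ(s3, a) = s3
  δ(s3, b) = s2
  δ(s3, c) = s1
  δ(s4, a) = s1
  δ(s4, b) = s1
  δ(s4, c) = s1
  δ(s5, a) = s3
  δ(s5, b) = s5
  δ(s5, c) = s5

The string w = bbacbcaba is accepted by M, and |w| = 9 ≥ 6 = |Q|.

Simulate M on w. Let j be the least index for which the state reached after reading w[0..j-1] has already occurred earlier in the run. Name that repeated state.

Run of M on w = b b a c b c a b a:
  step 0: s0  (start)
  step 1: s5  (read b: s0→s5)
  step 2: s5  (read b: s5→s5)   ← first repeat (s5 seen earlier)
  step 3: s3  (read a: s5→s3)
  step 4: s1  (read c: s3→s1)
  step 5: s2  (read b: s1→s2)
  step 6: s0  (read c: s2→s0)
  step 7: s4  (read a: s0→s4)
  step 8: s1  (read b: s4→s1)
  step 9: s0  (read a: s1→s0)

The earliest repeat is at step j = 2: M is in s5, which it already visited at step i = 1.
Since M has 6 states, any run of length ≥ 6 visits 6+1 states, so by pigeonhole some state repeats within the first 6 steps — that repeat gives the pumpable loop.

s5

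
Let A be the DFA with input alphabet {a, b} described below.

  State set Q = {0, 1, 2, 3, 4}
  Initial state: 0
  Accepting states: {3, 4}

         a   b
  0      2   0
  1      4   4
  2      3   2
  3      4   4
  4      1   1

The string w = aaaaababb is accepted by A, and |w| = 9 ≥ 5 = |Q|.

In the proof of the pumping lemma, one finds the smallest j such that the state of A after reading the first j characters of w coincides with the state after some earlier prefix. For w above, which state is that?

Run of A on w = a a a a a b a b b:
  step 0: 0  (start)
  step 1: 2  (read a: 0→2)
  step 2: 3  (read a: 2→3)
  step 3: 4  (read a: 3→4)
  step 4: 1  (read a: 4→1)
  step 5: 4  (read a: 1→4)   ← first repeat (4 seen earlier)
  step 6: 1  (read b: 4→1)
  step 7: 4  (read a: 1→4)
  step 8: 1  (read b: 4→1)
  step 9: 4  (read b: 1→4)

The earliest repeat is at step j = 5: A is in 4, which it already visited at step i = 3.
Since A has 5 states, any run of length ≥ 5 visits 5+1 states, so by pigeonhole some state repeats within the first 5 steps — that repeat gives the pumpable loop.

4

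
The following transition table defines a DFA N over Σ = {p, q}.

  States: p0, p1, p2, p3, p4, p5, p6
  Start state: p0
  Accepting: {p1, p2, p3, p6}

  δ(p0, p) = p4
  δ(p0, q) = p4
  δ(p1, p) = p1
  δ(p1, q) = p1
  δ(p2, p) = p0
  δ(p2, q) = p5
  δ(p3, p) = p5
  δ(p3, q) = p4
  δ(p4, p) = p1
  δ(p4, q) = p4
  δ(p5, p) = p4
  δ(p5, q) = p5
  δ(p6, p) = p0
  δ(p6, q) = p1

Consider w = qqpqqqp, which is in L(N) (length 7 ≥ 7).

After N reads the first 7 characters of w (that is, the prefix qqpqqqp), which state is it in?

p1

State sequence: p0 -q-> p4 -q-> p4 -p-> p1 -q-> p1 -q-> p1 -q-> p1 -p-> p1

After reading 7 characters, N is in state p1.
(This kind of state-tracing is the core of the pumping-lemma construction: with 7 states, pigeonhole forces a repeat within the first 7 steps.)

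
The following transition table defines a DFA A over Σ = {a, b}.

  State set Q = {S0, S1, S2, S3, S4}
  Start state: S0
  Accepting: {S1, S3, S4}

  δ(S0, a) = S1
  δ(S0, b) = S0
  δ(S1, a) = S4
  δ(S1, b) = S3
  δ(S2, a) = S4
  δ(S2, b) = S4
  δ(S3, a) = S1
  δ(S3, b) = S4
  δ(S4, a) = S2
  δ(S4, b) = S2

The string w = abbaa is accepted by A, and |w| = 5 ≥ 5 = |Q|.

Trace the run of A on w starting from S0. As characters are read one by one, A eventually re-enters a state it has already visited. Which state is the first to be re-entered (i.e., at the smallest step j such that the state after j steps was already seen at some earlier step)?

Run of A on w = a b b a a:
  step 0: S0  (start)
  step 1: S1  (read a: S0→S1)
  step 2: S3  (read b: S1→S3)
  step 3: S4  (read b: S3→S4)
  step 4: S2  (read a: S4→S2)
  step 5: S4  (read a: S2→S4)   ← first repeat (S4 seen earlier)

The earliest repeat is at step j = 5: A is in S4, which it already visited at step i = 3.

S4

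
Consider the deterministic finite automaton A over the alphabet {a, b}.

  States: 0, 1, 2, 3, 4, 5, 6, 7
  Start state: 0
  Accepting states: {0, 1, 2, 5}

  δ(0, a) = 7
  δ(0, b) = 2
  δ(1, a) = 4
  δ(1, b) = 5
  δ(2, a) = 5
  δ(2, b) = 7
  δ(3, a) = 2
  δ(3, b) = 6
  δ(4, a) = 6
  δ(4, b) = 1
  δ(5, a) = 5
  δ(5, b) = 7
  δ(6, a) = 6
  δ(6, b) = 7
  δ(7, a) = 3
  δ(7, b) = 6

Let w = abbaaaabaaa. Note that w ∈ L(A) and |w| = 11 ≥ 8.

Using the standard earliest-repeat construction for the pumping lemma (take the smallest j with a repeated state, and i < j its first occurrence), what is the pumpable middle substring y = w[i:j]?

bb

State sequence: 0 -a-> 7 -b-> 6 -b-> 7 -a-> 3 -a-> 2 -a-> 5 -a-> 5 -b-> 7 -a-> 3 -a-> 2 -a-> 5
First repeat at step 3: 7 was already visited.

So i = 1, j = 3, giving x = w[0:1] = a, y = w[1:3] = bb, z = w[3:11] = aaaabaaa.
Check: |xy| = 3 ≤ 8 and |y| = 2 ≥ 1. Reading y takes A from 7 back to 7, so every xyⁱz is accepted.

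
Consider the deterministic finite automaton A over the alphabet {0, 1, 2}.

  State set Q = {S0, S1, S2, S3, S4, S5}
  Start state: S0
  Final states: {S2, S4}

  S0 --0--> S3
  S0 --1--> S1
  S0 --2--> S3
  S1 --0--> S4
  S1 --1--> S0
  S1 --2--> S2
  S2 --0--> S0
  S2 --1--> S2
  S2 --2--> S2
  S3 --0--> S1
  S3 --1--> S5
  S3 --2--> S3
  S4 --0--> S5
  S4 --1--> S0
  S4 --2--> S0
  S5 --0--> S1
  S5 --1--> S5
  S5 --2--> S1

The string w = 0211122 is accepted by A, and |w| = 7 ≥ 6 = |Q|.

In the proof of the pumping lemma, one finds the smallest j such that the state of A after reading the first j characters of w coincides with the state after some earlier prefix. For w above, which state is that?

Run of A on w = 0 2 1 1 1 2 2:
  step 0: S0  (start)
  step 1: S3  (read 0: S0→S3)
  step 2: S3  (read 2: S3→S3)   ← first repeat (S3 seen earlier)
  step 3: S5  (read 1: S3→S5)
  step 4: S5  (read 1: S5→S5)
  step 5: S5  (read 1: S5→S5)
  step 6: S1  (read 2: S5→S1)
  step 7: S2  (read 2: S1→S2)

The earliest repeat is at step j = 2: A is in S3, which it already visited at step i = 1.
Pumping length from the standard proof: p = 6 (the number of states). The repeated state found above gives |xy| = j ≤ 6 and |y| = j − i ≥ 1.

S3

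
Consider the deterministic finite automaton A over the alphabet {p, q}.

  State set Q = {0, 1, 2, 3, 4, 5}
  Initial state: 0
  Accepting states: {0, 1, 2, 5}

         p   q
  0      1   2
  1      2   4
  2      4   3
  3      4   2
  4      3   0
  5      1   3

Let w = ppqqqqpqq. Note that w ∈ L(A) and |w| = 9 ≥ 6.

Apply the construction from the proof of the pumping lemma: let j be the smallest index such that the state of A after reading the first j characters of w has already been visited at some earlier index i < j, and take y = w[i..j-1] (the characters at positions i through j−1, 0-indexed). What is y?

qq

State sequence: 0 -p-> 1 -p-> 2 -q-> 3 -q-> 2 -q-> 3 -q-> 2 -p-> 4 -q-> 0 -q-> 2
First repeat at step 4: 2 was already visited.

So i = 2, j = 4, giving x = w[0:2] = pp, y = w[2:4] = qq, z = w[4:9] = qqpqq.
Check: |xy| = 4 ≤ 6 and |y| = 2 ≥ 1. Reading y takes A from 2 back to 2, so every xyⁱz is accepted.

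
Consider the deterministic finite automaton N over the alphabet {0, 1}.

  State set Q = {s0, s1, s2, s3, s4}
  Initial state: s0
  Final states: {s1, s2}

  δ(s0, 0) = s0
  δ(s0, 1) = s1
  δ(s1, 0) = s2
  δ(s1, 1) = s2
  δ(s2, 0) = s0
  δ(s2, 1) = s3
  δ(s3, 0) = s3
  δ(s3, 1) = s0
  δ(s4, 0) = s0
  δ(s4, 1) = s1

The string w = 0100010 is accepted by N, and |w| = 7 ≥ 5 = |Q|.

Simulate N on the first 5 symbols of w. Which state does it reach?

State sequence: s0 -0-> s0 -1-> s1 -0-> s2 -0-> s0 -0-> s0

After reading 5 characters, N is in state s0.
(This kind of state-tracing is the core of the pumping-lemma construction: with 5 states, pigeonhole forces a repeat within the first 5 steps.)

s0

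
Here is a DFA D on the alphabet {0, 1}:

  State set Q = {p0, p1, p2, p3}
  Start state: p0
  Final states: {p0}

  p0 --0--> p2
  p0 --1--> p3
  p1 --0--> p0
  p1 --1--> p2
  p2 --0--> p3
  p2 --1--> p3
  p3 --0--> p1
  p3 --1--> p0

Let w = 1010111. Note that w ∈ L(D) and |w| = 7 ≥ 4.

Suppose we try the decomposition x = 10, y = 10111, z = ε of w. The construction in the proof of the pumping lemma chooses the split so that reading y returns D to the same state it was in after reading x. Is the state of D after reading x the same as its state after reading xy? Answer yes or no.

no

State sequence: p0 -1-> p3 -0-> p1 -1-> p2 -0-> p3 -1-> p0 -1-> p3 -1-> p0

After x (step 2): p1. After xy (step 7): p0.
They differ (p1 ≠ p0), so y is not a cycle from the state after x; this split is not the one the pumping-lemma construction produces, and pumping y need not keep the string in L(D).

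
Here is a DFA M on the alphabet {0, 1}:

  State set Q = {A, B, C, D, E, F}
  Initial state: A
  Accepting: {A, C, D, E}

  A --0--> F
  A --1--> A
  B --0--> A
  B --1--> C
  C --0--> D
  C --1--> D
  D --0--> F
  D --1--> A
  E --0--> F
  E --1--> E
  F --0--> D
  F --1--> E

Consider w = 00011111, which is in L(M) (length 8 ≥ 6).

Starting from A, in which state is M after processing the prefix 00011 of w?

Run of M on the first 5 characters of w = 0 0 0 1 1:
  step 0: A  (start)
  step 1: F  (read 0: A→F)
  step 2: D  (read 0: F→D)
  step 3: F  (read 0: D→F)
  step 4: E  (read 1: F→E)
  step 5: E  (read 1: E→E)

After reading 5 characters, M is in state E.
(This kind of state-tracing is the core of the pumping-lemma construction: with 6 states, pigeonhole forces a repeat within the first 6 steps.)

E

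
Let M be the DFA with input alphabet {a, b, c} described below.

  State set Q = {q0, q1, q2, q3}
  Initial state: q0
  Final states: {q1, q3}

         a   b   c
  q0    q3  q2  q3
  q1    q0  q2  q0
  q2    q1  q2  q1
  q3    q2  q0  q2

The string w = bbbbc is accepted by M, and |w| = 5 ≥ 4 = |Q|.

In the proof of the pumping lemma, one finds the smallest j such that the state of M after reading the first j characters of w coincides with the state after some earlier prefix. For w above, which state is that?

Run of M on w = b b b b c:
  step 0: q0  (start)
  step 1: q2  (read b: q0→q2)
  step 2: q2  (read b: q2→q2)   ← first repeat (q2 seen earlier)
  step 3: q2  (read b: q2→q2)
  step 4: q2  (read b: q2→q2)
  step 5: q1  (read c: q2→q1)

The earliest repeat is at step j = 2: M is in q2, which it already visited at step i = 1.

q2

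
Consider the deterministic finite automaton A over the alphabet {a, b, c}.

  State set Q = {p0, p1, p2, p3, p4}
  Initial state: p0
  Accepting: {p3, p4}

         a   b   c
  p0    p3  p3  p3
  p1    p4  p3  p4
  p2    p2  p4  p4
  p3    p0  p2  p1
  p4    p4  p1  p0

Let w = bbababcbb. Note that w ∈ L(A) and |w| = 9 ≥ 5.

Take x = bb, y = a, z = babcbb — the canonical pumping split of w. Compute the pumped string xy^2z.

bbaababcbb

xy^2z = bb·a·a·babcbb = bbaababcbb.
Reading y = a takes A from p2 back to p2, so after x·y·y the machine is still in p2, and z then leads to the accepting state p3. Hence bbaababcbb ∈ L(A).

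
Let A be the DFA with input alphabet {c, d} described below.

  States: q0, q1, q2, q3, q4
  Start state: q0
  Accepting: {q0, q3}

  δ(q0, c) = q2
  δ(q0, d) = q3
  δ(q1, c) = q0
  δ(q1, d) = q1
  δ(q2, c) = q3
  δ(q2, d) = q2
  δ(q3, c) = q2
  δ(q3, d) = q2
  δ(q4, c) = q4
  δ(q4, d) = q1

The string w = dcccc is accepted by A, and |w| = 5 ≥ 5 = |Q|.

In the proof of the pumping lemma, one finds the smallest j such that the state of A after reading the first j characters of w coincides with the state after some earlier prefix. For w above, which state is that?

q3

Run of A on w = d c c c c:
  step 0: q0  (start)
  step 1: q3  (read d: q0→q3)
  step 2: q2  (read c: q3→q2)
  step 3: q3  (read c: q2→q3)   ← first repeat (q3 seen earlier)
  step 4: q2  (read c: q3→q2)
  step 5: q3  (read c: q2→q3)

The earliest repeat is at step j = 3: A is in q3, which it already visited at step i = 1.
Since A has 5 states, any run of length ≥ 5 visits 5+1 states, so by pigeonhole some state repeats within the first 5 steps — that repeat gives the pumpable loop.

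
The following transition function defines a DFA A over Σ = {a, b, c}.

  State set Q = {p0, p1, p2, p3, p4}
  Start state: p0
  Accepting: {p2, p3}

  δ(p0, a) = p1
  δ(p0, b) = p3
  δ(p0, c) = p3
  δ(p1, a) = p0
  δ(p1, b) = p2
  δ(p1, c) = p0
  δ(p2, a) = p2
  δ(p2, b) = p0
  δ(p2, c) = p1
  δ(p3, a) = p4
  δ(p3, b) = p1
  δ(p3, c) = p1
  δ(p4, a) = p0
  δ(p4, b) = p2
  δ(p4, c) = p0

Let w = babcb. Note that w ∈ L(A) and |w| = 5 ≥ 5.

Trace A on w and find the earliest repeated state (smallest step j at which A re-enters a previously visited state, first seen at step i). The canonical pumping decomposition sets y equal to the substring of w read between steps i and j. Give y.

cb

Run of A on w = b a b c b:
  step 0: p0  (start)
  step 1: p3  (read b: p0→p3)
  step 2: p4  (read a: p3→p4)
  step 3: p2  (read b: p4→p2)
  step 4: p1  (read c: p2→p1)
  step 5: p2  (read b: p1→p2)   ← first repeat (p2 seen earlier)

So i = 3, j = 5, giving x = w[0:3] = bab, y = w[3:5] = cb, z = w[5:5] = ε.
Check: |xy| = 5 ≤ 5 and |y| = 2 ≥ 1. Reading y takes A from p2 back to p2, so every xyⁱz is accepted.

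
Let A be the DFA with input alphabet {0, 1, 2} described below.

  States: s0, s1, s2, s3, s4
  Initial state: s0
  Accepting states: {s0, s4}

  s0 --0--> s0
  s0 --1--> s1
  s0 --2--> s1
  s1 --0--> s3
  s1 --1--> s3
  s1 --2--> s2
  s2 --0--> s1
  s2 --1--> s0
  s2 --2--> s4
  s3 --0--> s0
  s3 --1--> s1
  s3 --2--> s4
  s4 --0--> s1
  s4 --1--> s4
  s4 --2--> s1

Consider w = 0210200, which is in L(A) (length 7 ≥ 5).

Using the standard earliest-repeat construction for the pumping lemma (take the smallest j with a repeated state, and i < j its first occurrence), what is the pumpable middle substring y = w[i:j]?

0

State sequence: s0 -0-> s0 -2-> s1 -1-> s3 -0-> s0 -2-> s1 -0-> s3 -0-> s0
First repeat at step 1: s0 was already visited.

So i = 0, j = 1, giving x = w[0:0] = ε, y = w[0:1] = 0, z = w[1:7] = 210200.
Check: |xy| = 1 ≤ 5 and |y| = 1 ≥ 1. Reading y takes A from s0 back to s0, so every xyⁱz is accepted.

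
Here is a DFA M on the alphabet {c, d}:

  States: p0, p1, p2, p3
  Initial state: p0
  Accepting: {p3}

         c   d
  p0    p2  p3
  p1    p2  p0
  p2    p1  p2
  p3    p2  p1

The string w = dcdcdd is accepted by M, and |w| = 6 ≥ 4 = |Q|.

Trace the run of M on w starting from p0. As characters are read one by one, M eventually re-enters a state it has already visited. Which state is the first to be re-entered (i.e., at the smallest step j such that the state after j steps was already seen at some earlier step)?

Run of M on w = d c d c d d:
  step 0: p0  (start)
  step 1: p3  (read d: p0→p3)
  step 2: p2  (read c: p3→p2)
  step 3: p2  (read d: p2→p2)   ← first repeat (p2 seen earlier)
  step 4: p1  (read c: p2→p1)
  step 5: p0  (read d: p1→p0)
  step 6: p3  (read d: p0→p3)

The earliest repeat is at step j = 3: M is in p2, which it already visited at step i = 2.
Pumping length from the standard proof: p = 4 (the number of states). The repeated state found above gives |xy| = j ≤ 4 and |y| = j − i ≥ 1.

p2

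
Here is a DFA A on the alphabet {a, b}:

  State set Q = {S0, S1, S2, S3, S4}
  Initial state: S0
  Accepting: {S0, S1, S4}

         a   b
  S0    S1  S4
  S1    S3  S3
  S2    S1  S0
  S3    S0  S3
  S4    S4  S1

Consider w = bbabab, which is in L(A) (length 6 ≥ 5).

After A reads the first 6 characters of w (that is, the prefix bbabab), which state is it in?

S4

State sequence: S0 -b-> S4 -b-> S1 -a-> S3 -b-> S3 -a-> S0 -b-> S4

After reading 6 characters, A is in state S4.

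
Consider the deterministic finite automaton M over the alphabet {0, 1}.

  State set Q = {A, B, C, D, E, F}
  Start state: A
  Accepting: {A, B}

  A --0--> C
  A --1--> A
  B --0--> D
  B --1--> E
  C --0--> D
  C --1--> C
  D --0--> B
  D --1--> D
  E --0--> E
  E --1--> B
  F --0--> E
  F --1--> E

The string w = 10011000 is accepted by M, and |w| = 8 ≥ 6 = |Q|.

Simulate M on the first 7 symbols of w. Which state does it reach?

State sequence: A -1-> A -0-> C -0-> D -1-> D -1-> D -0-> B -0-> D

After reading 7 characters, M is in state D.

D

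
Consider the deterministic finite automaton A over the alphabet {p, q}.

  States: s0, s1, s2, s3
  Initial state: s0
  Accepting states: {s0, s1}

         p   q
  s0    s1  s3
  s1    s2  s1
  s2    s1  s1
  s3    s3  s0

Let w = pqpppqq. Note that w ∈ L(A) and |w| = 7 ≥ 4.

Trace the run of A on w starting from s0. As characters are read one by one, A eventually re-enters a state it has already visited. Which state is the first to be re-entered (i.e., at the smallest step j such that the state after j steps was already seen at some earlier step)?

Run of A on w = p q p p p q q:
  step 0: s0  (start)
  step 1: s1  (read p: s0→s1)
  step 2: s1  (read q: s1→s1)   ← first repeat (s1 seen earlier)
  step 3: s2  (read p: s1→s2)
  step 4: s1  (read p: s2→s1)
  step 5: s2  (read p: s1→s2)
  step 6: s1  (read q: s2→s1)
  step 7: s1  (read q: s1→s1)

The earliest repeat is at step j = 2: A is in s1, which it already visited at step i = 1.
The DFA has 4 states, so the proof of the pumping lemma guarantees a repeated state among the first 4+1 visited; the segment between the two visits is the pumpable y.

s1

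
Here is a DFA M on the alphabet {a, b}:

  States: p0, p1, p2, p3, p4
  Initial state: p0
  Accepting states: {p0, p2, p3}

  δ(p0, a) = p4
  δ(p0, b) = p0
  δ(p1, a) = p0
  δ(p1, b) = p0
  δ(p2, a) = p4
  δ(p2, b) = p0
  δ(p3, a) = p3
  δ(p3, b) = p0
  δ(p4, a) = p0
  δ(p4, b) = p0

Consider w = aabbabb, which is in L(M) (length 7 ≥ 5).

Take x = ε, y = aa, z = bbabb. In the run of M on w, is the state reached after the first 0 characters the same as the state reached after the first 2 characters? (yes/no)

Run of M on the first 2 characters of w = a a:
  step 0: p0  (start)
  step 1: p4  (read a: p0→p4)
  step 2: p0  (read a: p4→p0)

After x (step 0): p0. After xy (step 2): p0.
They match, so y = aa drives M around a cycle from p0 back to itself; pumping y any number of times keeps M in p0 before reading z, and xyⁱz ∈ L(M) for every i ≥ 0.

yes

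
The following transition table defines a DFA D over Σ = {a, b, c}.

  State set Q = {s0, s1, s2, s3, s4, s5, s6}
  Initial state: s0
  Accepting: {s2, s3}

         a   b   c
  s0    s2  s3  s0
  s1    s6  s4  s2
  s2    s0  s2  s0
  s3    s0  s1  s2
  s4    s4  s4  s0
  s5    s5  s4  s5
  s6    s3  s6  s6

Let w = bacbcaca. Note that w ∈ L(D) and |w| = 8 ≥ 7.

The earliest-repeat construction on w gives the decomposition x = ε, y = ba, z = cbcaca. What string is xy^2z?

babacbcaca

xy^2z = ε·ba·ba·cbcaca = babacbcaca.
Reading y = ba takes D from s0 back to s0, so after x·y·y the machine is still in s0, and z then leads to the accepting state s2. Hence babacbcaca ∈ L(D).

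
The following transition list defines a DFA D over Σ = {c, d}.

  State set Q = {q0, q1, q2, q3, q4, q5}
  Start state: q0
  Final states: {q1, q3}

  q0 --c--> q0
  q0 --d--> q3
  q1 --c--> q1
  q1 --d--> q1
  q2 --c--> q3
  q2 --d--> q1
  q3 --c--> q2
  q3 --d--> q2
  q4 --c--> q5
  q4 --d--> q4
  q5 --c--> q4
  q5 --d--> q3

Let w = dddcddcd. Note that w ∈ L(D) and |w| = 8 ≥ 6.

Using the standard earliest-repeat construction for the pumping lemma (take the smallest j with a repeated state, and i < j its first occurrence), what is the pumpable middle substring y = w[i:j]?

State sequence: q0 -d-> q3 -d-> q2 -d-> q1 -c-> q1 -d-> q1 -d-> q1 -c-> q1 -d-> q1
First repeat at step 4: q1 was already visited.

So i = 3, j = 4, giving x = w[0:3] = ddd, y = w[3:4] = c, z = w[4:8] = ddcd.
Check: |xy| = 4 ≤ 6 and |y| = 1 ≥ 1. Reading y takes D from q1 back to q1, so every xyⁱz is accepted.
Since D has 6 states, any run of length ≥ 6 visits 6+1 states, so by pigeonhole some state repeats within the first 6 steps — that repeat gives the pumpable loop.

c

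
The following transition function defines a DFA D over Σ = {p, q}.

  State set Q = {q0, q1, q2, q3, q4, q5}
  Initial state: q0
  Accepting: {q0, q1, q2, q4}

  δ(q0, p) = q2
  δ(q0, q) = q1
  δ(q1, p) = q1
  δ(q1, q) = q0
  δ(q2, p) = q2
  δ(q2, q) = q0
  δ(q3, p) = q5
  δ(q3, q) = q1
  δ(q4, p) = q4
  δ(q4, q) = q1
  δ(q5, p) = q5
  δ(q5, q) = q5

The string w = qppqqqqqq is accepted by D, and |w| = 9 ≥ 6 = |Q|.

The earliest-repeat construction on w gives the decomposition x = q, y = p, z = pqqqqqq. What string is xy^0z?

xy⁰z = xz = q·pqqqqqq = qpqqqqqq.
Reading y = p takes D from q1 back to q1, so after x the machine is still in q1, and z then leads to the accepting state q1. Hence qpqqqqqq ∈ L(D).

qpqqqqqq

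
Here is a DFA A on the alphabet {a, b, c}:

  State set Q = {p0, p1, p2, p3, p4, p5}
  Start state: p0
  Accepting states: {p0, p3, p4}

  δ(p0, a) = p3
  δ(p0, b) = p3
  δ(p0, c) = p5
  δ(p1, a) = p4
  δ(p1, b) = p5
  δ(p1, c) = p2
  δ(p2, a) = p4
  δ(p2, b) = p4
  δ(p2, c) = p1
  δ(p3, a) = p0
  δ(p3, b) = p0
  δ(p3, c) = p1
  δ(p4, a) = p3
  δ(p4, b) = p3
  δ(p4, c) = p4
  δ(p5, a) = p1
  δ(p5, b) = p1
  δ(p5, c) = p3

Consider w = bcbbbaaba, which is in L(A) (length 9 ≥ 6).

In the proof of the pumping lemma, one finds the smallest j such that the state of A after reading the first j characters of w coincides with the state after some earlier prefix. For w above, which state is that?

State sequence: p0 -b-> p3 -c-> p1 -b-> p5 -b-> p1 -b-> p5 -a-> p1 -a-> p4 -b-> p3 -a-> p0
First repeat at step 4: p1 was already visited.

The earliest repeat is at step j = 4: A is in p1, which it already visited at step i = 2.
Pumping length from the standard proof: p = 6 (the number of states). The repeated state found above gives |xy| = j ≤ 6 and |y| = j − i ≥ 1.

p1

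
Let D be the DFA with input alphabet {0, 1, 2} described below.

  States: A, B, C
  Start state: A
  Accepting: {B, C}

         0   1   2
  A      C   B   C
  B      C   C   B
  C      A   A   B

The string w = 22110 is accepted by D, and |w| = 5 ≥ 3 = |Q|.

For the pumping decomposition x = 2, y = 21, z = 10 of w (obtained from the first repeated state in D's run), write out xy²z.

xy^2z = 2·21·21·10 = 2212110.
Reading y = 21 takes D from C back to C, so after x·y·y the machine is still in C, and z then leads to the accepting state C. Hence 2212110 ∈ L(D).

2212110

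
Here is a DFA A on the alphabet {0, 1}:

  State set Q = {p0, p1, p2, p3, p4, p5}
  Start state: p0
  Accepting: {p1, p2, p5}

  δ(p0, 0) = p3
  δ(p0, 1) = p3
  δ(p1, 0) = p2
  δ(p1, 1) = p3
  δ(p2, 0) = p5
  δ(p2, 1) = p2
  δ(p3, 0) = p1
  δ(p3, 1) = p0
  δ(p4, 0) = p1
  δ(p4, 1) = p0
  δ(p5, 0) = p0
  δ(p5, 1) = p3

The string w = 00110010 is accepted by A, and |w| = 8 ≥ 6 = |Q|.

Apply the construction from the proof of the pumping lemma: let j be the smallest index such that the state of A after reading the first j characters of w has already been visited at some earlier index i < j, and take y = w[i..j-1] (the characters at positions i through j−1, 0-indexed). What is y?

State sequence: p0 -0-> p3 -0-> p1 -1-> p3 -1-> p0 -0-> p3 -0-> p1 -1-> p3 -0-> p1
First repeat at step 3: p3 was already visited.

So i = 1, j = 3, giving x = w[0:1] = 0, y = w[1:3] = 01, z = w[3:8] = 10010.
Check: |xy| = 3 ≤ 6 and |y| = 2 ≥ 1. Reading y takes A from p3 back to p3, so every xyⁱz is accepted.

01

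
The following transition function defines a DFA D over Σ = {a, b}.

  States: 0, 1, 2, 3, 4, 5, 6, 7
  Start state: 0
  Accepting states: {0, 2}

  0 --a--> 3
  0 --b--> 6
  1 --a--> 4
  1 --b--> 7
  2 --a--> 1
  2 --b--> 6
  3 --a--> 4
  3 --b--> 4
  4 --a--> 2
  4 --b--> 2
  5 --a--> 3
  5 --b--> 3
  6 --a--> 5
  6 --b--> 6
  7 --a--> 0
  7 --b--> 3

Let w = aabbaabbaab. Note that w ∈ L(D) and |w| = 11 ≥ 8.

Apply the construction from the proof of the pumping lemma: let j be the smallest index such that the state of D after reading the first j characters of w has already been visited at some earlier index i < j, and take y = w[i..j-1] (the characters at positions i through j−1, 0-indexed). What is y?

Run of D on w = a a b b a a b b a a b:
  step 0: 0  (start)
  step 1: 3  (read a: 0→3)
  step 2: 4  (read a: 3→4)
  step 3: 2  (read b: 4→2)
  step 4: 6  (read b: 2→6)
  step 5: 5  (read a: 6→5)
  step 6: 3  (read a: 5→3)   ← first repeat (3 seen earlier)
  step 7: 4  (read b: 3→4)
  step 8: 2  (read b: 4→2)
  step 9: 1  (read a: 2→1)
  step 10: 4  (read a: 1→4)
  step 11: 2  (read b: 4→2)

So i = 1, j = 6, giving x = w[0:1] = a, y = w[1:6] = abbaa, z = w[6:11] = bbaab.
Check: |xy| = 6 ≤ 8 and |y| = 5 ≥ 1. Reading y takes D from 3 back to 3, so every xyⁱz is accepted.

abbaa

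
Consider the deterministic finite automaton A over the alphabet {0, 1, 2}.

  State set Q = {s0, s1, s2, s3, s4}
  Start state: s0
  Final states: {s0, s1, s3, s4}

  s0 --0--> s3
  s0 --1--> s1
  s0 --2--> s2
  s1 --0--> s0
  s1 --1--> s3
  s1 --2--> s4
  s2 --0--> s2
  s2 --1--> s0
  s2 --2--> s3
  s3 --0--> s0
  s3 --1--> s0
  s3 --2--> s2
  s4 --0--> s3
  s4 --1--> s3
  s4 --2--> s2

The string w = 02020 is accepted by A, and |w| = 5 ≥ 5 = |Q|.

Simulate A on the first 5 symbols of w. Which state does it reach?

Run of A on the first 5 characters of w = 0 2 0 2 0:
  step 0: s0  (start)
  step 1: s3  (read 0: s0→s3)
  step 2: s2  (read 2: s3→s2)
  step 3: s2  (read 0: s2→s2)
  step 4: s3  (read 2: s2→s3)
  step 5: s0  (read 0: s3→s0)

After reading 5 characters, A is in state s0.

s0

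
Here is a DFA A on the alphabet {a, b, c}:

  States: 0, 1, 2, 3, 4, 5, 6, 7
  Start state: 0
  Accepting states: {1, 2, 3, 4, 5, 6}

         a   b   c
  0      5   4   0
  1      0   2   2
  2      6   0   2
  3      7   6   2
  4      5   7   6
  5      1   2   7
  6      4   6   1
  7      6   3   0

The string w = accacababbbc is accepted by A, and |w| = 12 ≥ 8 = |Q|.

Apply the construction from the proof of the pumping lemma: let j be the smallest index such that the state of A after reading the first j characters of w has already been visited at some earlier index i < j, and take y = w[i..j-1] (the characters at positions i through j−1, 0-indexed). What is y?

State sequence: 0 -a-> 5 -c-> 7 -c-> 0 -a-> 5 -c-> 7 -a-> 6 -b-> 6 -a-> 4 -b-> 7 -b-> 3 -b-> 6 -c-> 1
First repeat at step 3: 0 was already visited.

So i = 0, j = 3, giving x = w[0:0] = ε, y = w[0:3] = acc, z = w[3:12] = acababbbc.
Check: |xy| = 3 ≤ 8 and |y| = 3 ≥ 1. Reading y takes A from 0 back to 0, so every xyⁱz is accepted.

acc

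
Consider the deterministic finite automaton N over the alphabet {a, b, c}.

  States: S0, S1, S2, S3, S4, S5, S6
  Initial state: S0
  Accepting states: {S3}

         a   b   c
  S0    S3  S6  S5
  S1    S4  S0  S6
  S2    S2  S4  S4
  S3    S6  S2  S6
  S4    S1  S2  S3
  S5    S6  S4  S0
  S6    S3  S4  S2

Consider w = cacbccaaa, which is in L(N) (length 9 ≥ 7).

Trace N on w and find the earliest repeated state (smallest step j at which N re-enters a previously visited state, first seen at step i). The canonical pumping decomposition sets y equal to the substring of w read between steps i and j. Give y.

cbcc

State sequence: S0 -c-> S5 -a-> S6 -c-> S2 -b-> S4 -c-> S3 -c-> S6 -a-> S3 -a-> S6 -a-> S3
First repeat at step 6: S6 was already visited.

So i = 2, j = 6, giving x = w[0:2] = ca, y = w[2:6] = cbcc, z = w[6:9] = aaa.
Check: |xy| = 6 ≤ 7 and |y| = 4 ≥ 1. Reading y takes N from S6 back to S6, so every xyⁱz is accepted.
Since N has 7 states, any run of length ≥ 7 visits 7+1 states, so by pigeonhole some state repeats within the first 7 steps — that repeat gives the pumpable loop.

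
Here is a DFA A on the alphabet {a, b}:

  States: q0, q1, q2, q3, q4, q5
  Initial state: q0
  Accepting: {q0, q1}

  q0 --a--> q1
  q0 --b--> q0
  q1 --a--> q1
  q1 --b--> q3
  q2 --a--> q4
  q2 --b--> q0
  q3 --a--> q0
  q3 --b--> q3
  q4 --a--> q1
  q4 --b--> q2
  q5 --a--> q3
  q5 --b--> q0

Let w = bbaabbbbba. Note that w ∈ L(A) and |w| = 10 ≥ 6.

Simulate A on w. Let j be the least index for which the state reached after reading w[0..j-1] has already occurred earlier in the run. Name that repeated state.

Run of A on w = b b a a b b b b b a:
  step 0: q0  (start)
  step 1: q0  (read b: q0→q0)   ← first repeat (q0 seen earlier)
  step 2: q0  (read b: q0→q0)
  step 3: q1  (read a: q0→q1)
  step 4: q1  (read a: q1→q1)
  step 5: q3  (read b: q1→q3)
  step 6: q3  (read b: q3→q3)
  step 7: q3  (read b: q3→q3)
  step 8: q3  (read b: q3→q3)
  step 9: q3  (read b: q3→q3)
  step 10: q0  (read a: q3→q0)

The earliest repeat is at step j = 1: A is in q0, which it already visited at step i = 0.
Since A has 6 states, any run of length ≥ 6 visits 6+1 states, so by pigeonhole some state repeats within the first 6 steps — that repeat gives the pumpable loop.

q0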